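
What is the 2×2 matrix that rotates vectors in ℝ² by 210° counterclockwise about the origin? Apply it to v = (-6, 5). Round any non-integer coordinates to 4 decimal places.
R = [[-√3/2, 1/2], [-1/2, -√3/2]]; R·v = (7.6962, -1.3301)

A counterclockwise rotation by angle θ in ℝ² has matrix R(θ) = [[cos θ, -sin θ], [sin θ, cos θ]].
For θ = 210°: cos θ = -√3/2, sin θ = -1/2.
R(210°) = [[-√3/2, 1/2], [-1/2, -√3/2]].
R·v = [-√3/2·-6 + (1/2)·5, -1/2·-6 + -√3/2·5] = (7.6962, -1.3301).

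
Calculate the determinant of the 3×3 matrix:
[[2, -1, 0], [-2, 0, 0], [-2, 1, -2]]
4

Expansion along first row:
det = 2·det([[0,0],[1,-2]]) - -1·det([[-2,0],[-2,-2]]) + 0·det([[-2,0],[-2,1]])
    = 2·(0·-2 - 0·1) - -1·(-2·-2 - 0·-2) + 0·(-2·1 - 0·-2)
    = 2·0 - -1·4 + 0·-2
    = 0 + 4 + 0 = 4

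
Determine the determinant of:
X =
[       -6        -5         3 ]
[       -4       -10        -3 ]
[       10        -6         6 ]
det(X) = 870

Expand along row 0 (cofactor expansion): det(X) = a*(e*i - f*h) - b*(d*i - f*g) + c*(d*h - e*g), where the 3×3 is [[a, b, c], [d, e, f], [g, h, i]].
Minor M_00 = (-10)*(6) - (-3)*(-6) = -60 - 18 = -78.
Minor M_01 = (-4)*(6) - (-3)*(10) = -24 + 30 = 6.
Minor M_02 = (-4)*(-6) - (-10)*(10) = 24 + 100 = 124.
det(X) = (-6)*(-78) - (-5)*(6) + (3)*(124) = 468 + 30 + 372 = 870.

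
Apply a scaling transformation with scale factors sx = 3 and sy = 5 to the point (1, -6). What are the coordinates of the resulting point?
(3, -30)

Scaling matrix:
[[3, 0], [0, 5]]
Result: (1 × 3, -6 × 5) = (3, -30)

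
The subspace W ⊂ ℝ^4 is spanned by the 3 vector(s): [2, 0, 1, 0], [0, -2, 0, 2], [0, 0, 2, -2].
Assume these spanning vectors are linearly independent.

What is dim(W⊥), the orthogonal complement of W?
dim(W⊥) = 1

For any subspace W of ℝ^n, dim(W) + dim(W⊥) = n (the whole-space dimension).
Here the given 3 vectors are linearly independent, so dim(W) = 3.
Thus dim(W⊥) = n - dim(W) = 4 - 3 = 1.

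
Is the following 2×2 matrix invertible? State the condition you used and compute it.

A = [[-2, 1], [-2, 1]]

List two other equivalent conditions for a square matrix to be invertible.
No, not invertible; det(A) = 0 (two rows are equal, so the rows are linearly dependent). Equivalent conditions (failing for this A): rank(A) < 2; Ax = 0 has non-trivial solutions; 0 is an eigenvalue; the columns are linearly dependent.

To check invertibility, compute det(A).
In this matrix, row 0 and the last row are identical, so one row is a scalar multiple of another and the rows are linearly dependent.
A matrix with linearly dependent rows has det = 0 and is not invertible.
Equivalent failed conditions:
- rank(A) < 2.
- Ax = 0 has non-trivial solutions.
- 0 is an eigenvalue.
- The columns are linearly dependent.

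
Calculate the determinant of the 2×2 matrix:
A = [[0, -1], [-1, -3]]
-1

For A = [[a, b], [c, d]], det(A) = a*d - b*c.
det(A) = (0)*(-3) - (-1)*(-1) = 0 - 1 = -1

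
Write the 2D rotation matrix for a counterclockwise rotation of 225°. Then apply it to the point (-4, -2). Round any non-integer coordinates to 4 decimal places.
R = [[-√2/2, √2/2], [-√2/2, -√2/2]]; R·(-4, -2) = (1.4142, 4.2426)

Rotation matrix formula: R(θ) = [[cos θ, -sin θ], [sin θ, cos θ]]
For θ = 225°:
cos(225°) = -√2/2
sin(225°) = -√2/2
R = [[-√2/2, √2/2], [-√2/2, -√2/2]]
Apply to (-4, -2): [-√2/2·-4 + (√2/2)·-2, -√2/2·-4 + -√2/2·-2] = (1.4142, 4.2426)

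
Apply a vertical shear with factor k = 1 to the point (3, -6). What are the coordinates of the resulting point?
(3, -3)

Shear matrix for vertical shear with factor k = 1:
[[1, 0], [1, 1]]
Result: (3, -6) → (3, -3)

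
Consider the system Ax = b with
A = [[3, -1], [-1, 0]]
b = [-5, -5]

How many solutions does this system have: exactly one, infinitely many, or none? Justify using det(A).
Exactly one solution

Compute det(A) = (3)*(0) - (-1)*(-1) = -1.
Because det(A) ≠ 0, A is invertible and Ax = b has a unique solution for every b (here x = A⁻¹ b).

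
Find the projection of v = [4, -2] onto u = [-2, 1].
[4, -2]

The projection of v onto u is proj_u(v) = ((v·u) / (u·u)) · u.
v·u = (4)*(-2) + (-2)*(1) = -10.
u·u = (-2)*(-2) + (1)*(1) = 5.
coefficient = -10 / 5 = -2.
proj_u(v) = -2 · [-2, 1] = [4, -2].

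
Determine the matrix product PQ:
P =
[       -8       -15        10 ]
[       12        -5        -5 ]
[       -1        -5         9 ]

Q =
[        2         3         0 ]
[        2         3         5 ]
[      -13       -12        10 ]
PQ =
[     -176      -189        25 ]
[       79        81       -75 ]
[     -129      -126        65 ]

Matrix multiplication: (PQ)[i][j] = sum over k of P[i][k] * Q[k][j].
  (PQ)[0][0] = (-8)*(2) + (-15)*(2) + (10)*(-13) = -176
  (PQ)[0][1] = (-8)*(3) + (-15)*(3) + (10)*(-12) = -189
  (PQ)[0][2] = (-8)*(0) + (-15)*(5) + (10)*(10) = 25
  (PQ)[1][0] = (12)*(2) + (-5)*(2) + (-5)*(-13) = 79
  (PQ)[1][1] = (12)*(3) + (-5)*(3) + (-5)*(-12) = 81
  (PQ)[1][2] = (12)*(0) + (-5)*(5) + (-5)*(10) = -75
  (PQ)[2][0] = (-1)*(2) + (-5)*(2) + (9)*(-13) = -129
  (PQ)[2][1] = (-1)*(3) + (-5)*(3) + (9)*(-12) = -126
  (PQ)[2][2] = (-1)*(0) + (-5)*(5) + (9)*(10) = 65
PQ =
[     -176      -189        25 ]
[       79        81       -75 ]
[     -129      -126        65 ]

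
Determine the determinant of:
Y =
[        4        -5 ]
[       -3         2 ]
det(Y) = -7

For a 2×2 matrix [[a, b], [c, d]], det = a*d - b*c.
det(Y) = (4)*(2) - (-5)*(-3) = 8 - 15 = -7.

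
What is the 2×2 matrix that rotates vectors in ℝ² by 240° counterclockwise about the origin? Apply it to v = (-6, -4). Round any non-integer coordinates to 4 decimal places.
R = [[-1/2, √3/2], [-√3/2, -1/2]]; R·v = (-0.4641, 7.1962)

A counterclockwise rotation by angle θ in ℝ² has matrix R(θ) = [[cos θ, -sin θ], [sin θ, cos θ]].
For θ = 240°: cos θ = -1/2, sin θ = -√3/2.
R(240°) = [[-1/2, √3/2], [-√3/2, -1/2]].
R·v = [-1/2·-6 + (√3/2)·-4, -√3/2·-6 + -1/2·-4] = (-0.4641, 7.1962).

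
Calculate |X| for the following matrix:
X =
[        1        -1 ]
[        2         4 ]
det(X) = 6

For a 2×2 matrix [[a, b], [c, d]], det = a*d - b*c.
det(X) = (1)*(4) - (-1)*(2) = 4 + 2 = 6.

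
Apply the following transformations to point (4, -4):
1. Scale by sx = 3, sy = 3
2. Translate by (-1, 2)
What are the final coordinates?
(11, -10)

Step 1: Scale (4, -4) by (sx, sy) = (3, 3) → (12, -12)
Step 2: Translate by (-1, 2) → (11, -10)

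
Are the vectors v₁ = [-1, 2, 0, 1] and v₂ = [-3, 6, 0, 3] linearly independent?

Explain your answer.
No, linearly dependent (v₂ = 3·v₁)

Check whether there is a scalar k with v₂ = k·v₁.
Comparing components, k = 3 satisfies 3·[-1, 2, 0, 1] = [-3, 6, 0, 3].
Since v₂ is a scalar multiple of v₁, the two vectors are linearly dependent.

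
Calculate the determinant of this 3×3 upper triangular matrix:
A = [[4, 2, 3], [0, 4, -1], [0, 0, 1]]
16

The determinant of a triangular matrix is the product of its diagonal entries (the off-diagonal entries above the diagonal do not affect it).
det(A) = (4) * (4) * (1) = 16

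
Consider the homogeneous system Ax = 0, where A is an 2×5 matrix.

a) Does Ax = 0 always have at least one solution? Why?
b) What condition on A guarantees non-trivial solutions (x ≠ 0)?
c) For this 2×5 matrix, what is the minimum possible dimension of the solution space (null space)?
a) Yes, x = 0 is always a solution. b) When A has linearly dependent columns (rank < n). c) Minimum nullity = 3.

a) x = 0 satisfies A·0 = 0, so the zero vector is always a solution.
b) Non-trivial solutions exist iff the columns of A are linearly dependent, equivalently rank(A) < n (the number of columns).
c) By rank-nullity, rank(A) + nullity(A) = n = 5. Since A has only 2 rows, rank(A) ≤ 2, so nullity(A) ≥ 5 - 2 = 3.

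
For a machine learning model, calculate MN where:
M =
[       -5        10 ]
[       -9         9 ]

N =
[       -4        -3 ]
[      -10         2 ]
MN =
[      -80        35 ]
[      -54        45 ]

Matrix multiplication: (MN)[i][j] = sum over k of M[i][k] * N[k][j].
  (MN)[0][0] = (-5)*(-4) + (10)*(-10) = -80
  (MN)[0][1] = (-5)*(-3) + (10)*(2) = 35
  (MN)[1][0] = (-9)*(-4) + (9)*(-10) = -54
  (MN)[1][1] = (-9)*(-3) + (9)*(2) = 45
MN =
[      -80        35 ]
[      -54        45 ]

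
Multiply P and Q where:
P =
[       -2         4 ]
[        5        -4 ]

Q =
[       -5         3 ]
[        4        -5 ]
PQ =
[       26       -26 ]
[      -41        35 ]

Matrix multiplication: (PQ)[i][j] = sum over k of P[i][k] * Q[k][j].
  (PQ)[0][0] = (-2)*(-5) + (4)*(4) = 26
  (PQ)[0][1] = (-2)*(3) + (4)*(-5) = -26
  (PQ)[1][0] = (5)*(-5) + (-4)*(4) = -41
  (PQ)[1][1] = (5)*(3) + (-4)*(-5) = 35
PQ =
[       26       -26 ]
[      -41        35 ]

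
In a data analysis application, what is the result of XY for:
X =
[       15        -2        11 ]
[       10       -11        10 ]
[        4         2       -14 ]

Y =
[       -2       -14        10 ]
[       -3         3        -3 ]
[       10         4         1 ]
XY =
[       86      -172       167 ]
[      113      -133       143 ]
[     -154      -106        20 ]

Matrix multiplication: (XY)[i][j] = sum over k of X[i][k] * Y[k][j].
  (XY)[0][0] = (15)*(-2) + (-2)*(-3) + (11)*(10) = 86
  (XY)[0][1] = (15)*(-14) + (-2)*(3) + (11)*(4) = -172
  (XY)[0][2] = (15)*(10) + (-2)*(-3) + (11)*(1) = 167
  (XY)[1][0] = (10)*(-2) + (-11)*(-3) + (10)*(10) = 113
  (XY)[1][1] = (10)*(-14) + (-11)*(3) + (10)*(4) = -133
  (XY)[1][2] = (10)*(10) + (-11)*(-3) + (10)*(1) = 143
  (XY)[2][0] = (4)*(-2) + (2)*(-3) + (-14)*(10) = -154
  (XY)[2][1] = (4)*(-14) + (2)*(3) + (-14)*(4) = -106
  (XY)[2][2] = (4)*(10) + (2)*(-3) + (-14)*(1) = 20
XY =
[       86      -172       167 ]
[      113      -133       143 ]
[     -154      -106        20 ]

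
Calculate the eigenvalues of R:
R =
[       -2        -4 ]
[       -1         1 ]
λ = -3, 2

Solve det(R - λI) = 0. For a 2×2 matrix the characteristic equation is λ² - (trace)λ + det = 0.
trace(R) = a + d = -2 + 1 = -1.
det(R) = a*d - b*c = (-2)*(1) - (-4)*(-1) = -2 - 4 = -6.
Characteristic equation: λ² - (-1)λ + (-6) = 0.
Discriminant = (-1)² - 4*(-6) = 1 + 24 = 25.
λ = (-1 ± √25) / 2 = (-1 ± 5) / 2 = -3, 2.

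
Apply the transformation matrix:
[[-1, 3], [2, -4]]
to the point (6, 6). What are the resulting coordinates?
(12, -12)

Matrix multiplication:
[[-1, 3], [2, -4]] × [6, 6]ᵀ
= [-1×6 + 3×6, 2×6 + -4×6]ᵀ
= [12.0000, -12.0000]ᵀ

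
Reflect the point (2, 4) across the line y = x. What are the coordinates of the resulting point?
(4, 2)

Reflection across line y = x: (2, 4) → (4, 2)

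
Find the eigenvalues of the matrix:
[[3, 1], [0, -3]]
λ = -3 and λ = 3

Characteristic equation: det(A - λI) = 0
λ² - (trace)λ + (det) = 0
λ² - (0)λ + (-9) = 0
λ² - 0λ - 9 = 0
Solving: λ = -3, 3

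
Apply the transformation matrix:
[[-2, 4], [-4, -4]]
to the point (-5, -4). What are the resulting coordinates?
(-6, 36)

Matrix multiplication:
[[-2, 4], [-4, -4]] × [-5, -4]ᵀ
= [-2×-5 + 4×-4, -4×-5 + -4×-4]ᵀ
= [-6.0000, 36.0000]ᵀ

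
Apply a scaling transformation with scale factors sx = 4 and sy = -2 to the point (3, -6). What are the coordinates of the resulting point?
(12, 12)

Scaling matrix:
[[4, 0], [0, -2]]
Result: (3 × 4, -6 × -2) = (12, 12)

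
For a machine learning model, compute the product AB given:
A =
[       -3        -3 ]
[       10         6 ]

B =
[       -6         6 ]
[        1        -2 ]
AB =
[       15       -12 ]
[      -54        48 ]

Matrix multiplication: (AB)[i][j] = sum over k of A[i][k] * B[k][j].
  (AB)[0][0] = (-3)*(-6) + (-3)*(1) = 15
  (AB)[0][1] = (-3)*(6) + (-3)*(-2) = -12
  (AB)[1][0] = (10)*(-6) + (6)*(1) = -54
  (AB)[1][1] = (10)*(6) + (6)*(-2) = 48
AB =
[       15       -12 ]
[      -54        48 ]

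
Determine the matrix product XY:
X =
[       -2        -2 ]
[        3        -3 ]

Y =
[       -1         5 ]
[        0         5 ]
XY =
[        2       -20 ]
[       -3         0 ]

Matrix multiplication: (XY)[i][j] = sum over k of X[i][k] * Y[k][j].
  (XY)[0][0] = (-2)*(-1) + (-2)*(0) = 2
  (XY)[0][1] = (-2)*(5) + (-2)*(5) = -20
  (XY)[1][0] = (3)*(-1) + (-3)*(0) = -3
  (XY)[1][1] = (3)*(5) + (-3)*(5) = 0
XY =
[        2       -20 ]
[       -3         0 ]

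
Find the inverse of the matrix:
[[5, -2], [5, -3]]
[[3/5, -2/5], [1, -1]]

For [[a,b],[c,d]], inverse = (1/det)·[[d,-b],[-c,a]]
det = 5·-3 - -2·5 = -5
Inverse = (1/-5)·[[-3, 2], [-5, 5]]
        = [[3/5, -2/5], [1, -1]]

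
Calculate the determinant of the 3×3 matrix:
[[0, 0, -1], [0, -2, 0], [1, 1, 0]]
-2

Expansion along first row:
det = 0·det([[-2,0],[1,0]]) - 0·det([[0,0],[1,0]]) + -1·det([[0,-2],[1,1]])
    = 0·(-2·0 - 0·1) - 0·(0·0 - 0·1) + -1·(0·1 - -2·1)
    = 0·0 - 0·0 + -1·2
    = 0 + 0 + -2 = -2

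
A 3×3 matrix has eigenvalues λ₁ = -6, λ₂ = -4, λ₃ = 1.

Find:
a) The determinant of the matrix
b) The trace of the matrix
det = 24, trace = -9

Two standard eigenvalue identities:
- det(A) equals the product of the eigenvalues (counted with multiplicity).
- trace(A) equals the sum of the eigenvalues.
det(A) = (-6)*(-4)*(1) = 24.
trace(A) = -6 - 4 + 1 = -9.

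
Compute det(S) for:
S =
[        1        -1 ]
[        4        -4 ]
det(S) = 0

For a 2×2 matrix [[a, b], [c, d]], det = a*d - b*c.
det(S) = (1)*(-4) - (-1)*(4) = -4 + 4 = 0.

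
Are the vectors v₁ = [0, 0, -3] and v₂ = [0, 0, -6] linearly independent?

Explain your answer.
No, linearly dependent (v₂ = 2·v₁)

Check whether there is a scalar k with v₂ = k·v₁.
Comparing components, k = 2 satisfies 2·[0, 0, -3] = [0, 0, -6].
Since v₂ is a scalar multiple of v₁, the two vectors are linearly dependent.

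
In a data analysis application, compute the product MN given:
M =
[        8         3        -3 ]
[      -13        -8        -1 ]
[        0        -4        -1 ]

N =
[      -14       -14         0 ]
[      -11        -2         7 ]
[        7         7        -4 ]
MN =
[     -166      -139        33 ]
[      263       191       -52 ]
[       37         1       -24 ]

Matrix multiplication: (MN)[i][j] = sum over k of M[i][k] * N[k][j].
  (MN)[0][0] = (8)*(-14) + (3)*(-11) + (-3)*(7) = -166
  (MN)[0][1] = (8)*(-14) + (3)*(-2) + (-3)*(7) = -139
  (MN)[0][2] = (8)*(0) + (3)*(7) + (-3)*(-4) = 33
  (MN)[1][0] = (-13)*(-14) + (-8)*(-11) + (-1)*(7) = 263
  (MN)[1][1] = (-13)*(-14) + (-8)*(-2) + (-1)*(7) = 191
  (MN)[1][2] = (-13)*(0) + (-8)*(7) + (-1)*(-4) = -52
  (MN)[2][0] = (0)*(-14) + (-4)*(-11) + (-1)*(7) = 37
  (MN)[2][1] = (0)*(-14) + (-4)*(-2) + (-1)*(7) = 1
  (MN)[2][2] = (0)*(0) + (-4)*(7) + (-1)*(-4) = -24
MN =
[     -166      -139        33 ]
[      263       191       -52 ]
[       37         1       -24 ]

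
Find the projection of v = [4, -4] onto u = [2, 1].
[8/5, 4/5]

The projection of v onto u is proj_u(v) = ((v·u) / (u·u)) · u.
v·u = (4)*(2) + (-4)*(1) = 4.
u·u = (2)*(2) + (1)*(1) = 5.
coefficient = 4 / 5 = 4/5.
proj_u(v) = 4/5 · [2, 1] = [8/5, 4/5].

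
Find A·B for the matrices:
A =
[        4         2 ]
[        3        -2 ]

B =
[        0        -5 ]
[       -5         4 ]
AB =
[      -10       -12 ]
[       10       -23 ]

Matrix multiplication: (AB)[i][j] = sum over k of A[i][k] * B[k][j].
  (AB)[0][0] = (4)*(0) + (2)*(-5) = -10
  (AB)[0][1] = (4)*(-5) + (2)*(4) = -12
  (AB)[1][0] = (3)*(0) + (-2)*(-5) = 10
  (AB)[1][1] = (3)*(-5) + (-2)*(4) = -23
AB =
[      -10       -12 ]
[       10       -23 ]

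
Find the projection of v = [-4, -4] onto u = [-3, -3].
[-4, -4]

The projection of v onto u is proj_u(v) = ((v·u) / (u·u)) · u.
v·u = (-4)*(-3) + (-4)*(-3) = 24.
u·u = (-3)*(-3) + (-3)*(-3) = 18.
coefficient = 24 / 18 = 4/3.
proj_u(v) = 4/3 · [-3, -3] = [-4, -4].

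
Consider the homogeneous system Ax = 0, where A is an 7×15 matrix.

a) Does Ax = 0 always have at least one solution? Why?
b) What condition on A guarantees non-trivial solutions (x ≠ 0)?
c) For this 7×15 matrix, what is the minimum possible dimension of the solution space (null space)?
a) Yes, x = 0 is always a solution. b) When A has linearly dependent columns (rank < n). c) Minimum nullity = 8.

a) x = 0 satisfies A·0 = 0, so the zero vector is always a solution.
b) Non-trivial solutions exist iff the columns of A are linearly dependent, equivalently rank(A) < n (the number of columns).
c) By rank-nullity, rank(A) + nullity(A) = n = 15. Since A has only 7 rows, rank(A) ≤ 7, so nullity(A) ≥ 15 - 7 = 8.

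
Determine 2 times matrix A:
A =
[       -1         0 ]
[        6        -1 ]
2A =
[       -2         0 ]
[       12        -2 ]

Scalar multiplication is elementwise: (2A)[i][j] = 2 * A[i][j].
  (2A)[0][0] = 2 * (-1) = -2
  (2A)[0][1] = 2 * (0) = 0
  (2A)[1][0] = 2 * (6) = 12
  (2A)[1][1] = 2 * (-1) = -2
2A =
[       -2         0 ]
[       12        -2 ]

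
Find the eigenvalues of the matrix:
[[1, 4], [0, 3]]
λ = 1 and λ = 3

Characteristic equation: det(A - λI) = 0
λ² - (trace)λ + (det) = 0
λ² - (4)λ + (3) = 0
λ² - 4λ + 3 = 0
Solving: λ = 1, 3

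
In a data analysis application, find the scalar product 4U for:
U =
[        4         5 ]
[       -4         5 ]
4U =
[       16        20 ]
[      -16        20 ]

Scalar multiplication is elementwise: (4U)[i][j] = 4 * U[i][j].
  (4U)[0][0] = 4 * (4) = 16
  (4U)[0][1] = 4 * (5) = 20
  (4U)[1][0] = 4 * (-4) = -16
  (4U)[1][1] = 4 * (5) = 20
4U =
[       16        20 ]
[      -16        20 ]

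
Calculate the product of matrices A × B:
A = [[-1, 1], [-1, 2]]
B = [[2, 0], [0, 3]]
[[-2, 3], [-2, 6]]

Matrix multiplication:
C[0][0] = -1×2 + 1×0 = -2
C[0][1] = -1×0 + 1×3 = 3
C[1][0] = -1×2 + 2×0 = -2
C[1][1] = -1×0 + 2×3 = 6
Result: [[-2, 3], [-2, 6]]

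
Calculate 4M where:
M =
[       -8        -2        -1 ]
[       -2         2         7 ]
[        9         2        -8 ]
4M =
[      -32        -8        -4 ]
[       -8         8        28 ]
[       36         8       -32 ]

Scalar multiplication is elementwise: (4M)[i][j] = 4 * M[i][j].
  (4M)[0][0] = 4 * (-8) = -32
  (4M)[0][1] = 4 * (-2) = -8
  (4M)[0][2] = 4 * (-1) = -4
  (4M)[1][0] = 4 * (-2) = -8
  (4M)[1][1] = 4 * (2) = 8
  (4M)[1][2] = 4 * (7) = 28
  (4M)[2][0] = 4 * (9) = 36
  (4M)[2][1] = 4 * (2) = 8
  (4M)[2][2] = 4 * (-8) = -32
4M =
[      -32        -8        -4 ]
[       -8         8        28 ]
[       36         8       -32 ]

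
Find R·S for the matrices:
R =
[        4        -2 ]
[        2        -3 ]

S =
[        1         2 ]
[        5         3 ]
RS =
[       -6         2 ]
[      -13        -5 ]

Matrix multiplication: (RS)[i][j] = sum over k of R[i][k] * S[k][j].
  (RS)[0][0] = (4)*(1) + (-2)*(5) = -6
  (RS)[0][1] = (4)*(2) + (-2)*(3) = 2
  (RS)[1][0] = (2)*(1) + (-3)*(5) = -13
  (RS)[1][1] = (2)*(2) + (-3)*(3) = -5
RS =
[       -6         2 ]
[      -13        -5 ]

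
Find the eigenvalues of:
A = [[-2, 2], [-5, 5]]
λ = 0, 3

Solve det(A - λI) = 0. For a 2×2 matrix this is λ² - (trace)λ + det = 0.
trace(A) = -2 + 5 = 3.
det(A) = (-2)*(5) - (2)*(-5) = -10 + 10 = 0.
Characteristic equation: λ² - (3)λ + (0) = 0.
Discriminant: (3)² - 4*(0) = 9 - 0 = 9.
Roots: λ = (3 ± √9) / 2 = 0, 3.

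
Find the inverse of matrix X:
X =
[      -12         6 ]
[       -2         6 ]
det(X) = -60
X⁻¹ =
[    -1/10      1/10 ]
[    -1/30       1/5 ]

For a 2×2 matrix X = [[a, b], [c, d]] with det(X) ≠ 0, X⁻¹ = (1/det(X)) * [[d, -b], [-c, a]].
det(X) = (-12)*(6) - (6)*(-2) = -72 + 12 = -60.
X⁻¹ = (1/-60) * [[6, -6], [2, -12]].
Dividing each entry by -60 and reducing:
X⁻¹ =
[    -1/10      1/10 ]
[    -1/30       1/5 ]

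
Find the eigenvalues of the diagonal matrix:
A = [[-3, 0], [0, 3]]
λ₁ = -3, λ₂ = 3

The characteristic polynomial of A is det(A - λI) = (-3 - λ)(3 - λ) = 0.
The roots are λ = -3 and λ = 3, so the eigenvalues are the diagonal entries.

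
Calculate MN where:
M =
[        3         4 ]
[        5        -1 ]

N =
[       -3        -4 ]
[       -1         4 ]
MN =
[      -13         4 ]
[      -14       -24 ]

Matrix multiplication: (MN)[i][j] = sum over k of M[i][k] * N[k][j].
  (MN)[0][0] = (3)*(-3) + (4)*(-1) = -13
  (MN)[0][1] = (3)*(-4) + (4)*(4) = 4
  (MN)[1][0] = (5)*(-3) + (-1)*(-1) = -14
  (MN)[1][1] = (5)*(-4) + (-1)*(4) = -24
MN =
[      -13         4 ]
[      -14       -24 ]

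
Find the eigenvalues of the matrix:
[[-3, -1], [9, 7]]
λ = -2 and λ = 6

Characteristic equation: det(A - λI) = 0
λ² - (trace)λ + (det) = 0
λ² - (4)λ + (-12) = 0
λ² - 4λ - 12 = 0
Solving: λ = -2, 6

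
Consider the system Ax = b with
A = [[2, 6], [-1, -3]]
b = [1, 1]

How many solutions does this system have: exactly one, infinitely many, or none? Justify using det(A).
No solution

det(A) = (2)*(-3) - (6)*(-1) = 0, so A is singular.
The column space of A is span(column 1) = span([2, -1]).
b = [1, 1] is not a scalar multiple of column 1, so b ∉ column space and the system is inconsistent — no solution.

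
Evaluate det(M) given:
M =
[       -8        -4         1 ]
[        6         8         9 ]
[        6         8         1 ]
det(M) = 320

Expand along row 0 (cofactor expansion): det(M) = a*(e*i - f*h) - b*(d*i - f*g) + c*(d*h - e*g), where the 3×3 is [[a, b, c], [d, e, f], [g, h, i]].
Minor M_00 = (8)*(1) - (9)*(8) = 8 - 72 = -64.
Minor M_01 = (6)*(1) - (9)*(6) = 6 - 54 = -48.
Minor M_02 = (6)*(8) - (8)*(6) = 48 - 48 = 0.
det(M) = (-8)*(-64) - (-4)*(-48) + (1)*(0) = 512 - 192 + 0 = 320.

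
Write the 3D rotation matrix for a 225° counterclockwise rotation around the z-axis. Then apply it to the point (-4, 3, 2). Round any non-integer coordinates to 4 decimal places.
R = [[-√2/2, √2/2, 0], [-√2/2, -√2/2, 0], [0, 0, 1]]; R·(-4, 3, 2) = (4.9497, 0.7071, 2.0000)

Rotation matrix for 225° around z-axis:
cos(225°) = -√2/2, sin(225°) = -√2/2
R = [[-√2/2, √2/2, 0], [-√2/2, -√2/2, 0], [0, 0, 1]]
Apply to (-4, 3, 2): R·[-4, 3, 2]ᵀ = (4.9497, 0.7071, 2.0000)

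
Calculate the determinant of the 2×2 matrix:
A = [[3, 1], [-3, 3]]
12

For A = [[a, b], [c, d]], det(A) = a*d - b*c.
det(A) = (3)*(3) - (1)*(-3) = 9 - -3 = 12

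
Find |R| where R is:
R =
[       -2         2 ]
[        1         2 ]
det(R) = -6

For a 2×2 matrix [[a, b], [c, d]], det = a*d - b*c.
det(R) = (-2)*(2) - (2)*(1) = -4 - 2 = -6.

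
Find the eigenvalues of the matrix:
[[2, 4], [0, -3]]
λ = -3 and λ = 2

Characteristic equation: det(A - λI) = 0
λ² - (trace)λ + (det) = 0
λ² - (-1)λ + (-6) = 0
λ² + 1λ - 6 = 0
Solving: λ = -3, 2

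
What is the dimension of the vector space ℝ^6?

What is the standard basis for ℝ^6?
Dimension = 6; standard basis = {e_1, e_2, e_3, …, e_6}

ℝ^6 is the space of 6-tuples of real numbers; its dimension is 6.
The standard basis consists of 6 vectors: e_1, e_2, e_3, …, e_6, where e_i is the vector with 1 in position i and 0 elsewhere.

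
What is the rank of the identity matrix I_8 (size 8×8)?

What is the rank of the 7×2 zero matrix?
rank(I_8) = 8, rank(0) = 0

The identity I_8 has 8 columns that are the standard basis vectors e_1, …, e_8. These are linearly independent, so all 8 columns are pivots and rank(I_8) = 8.
The 7×2 zero matrix has every entry zero, so every row is the zero row and there are no pivots; rank(0) = 0.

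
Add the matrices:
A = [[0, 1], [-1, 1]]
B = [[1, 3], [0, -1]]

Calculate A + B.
[[1, 4], [-1, 0]]

Add corresponding elements:
(0)+(1)=1
(1)+(3)=4
(-1)+(0)=-1
(1)+(-1)=0
A + B = [[1, 4], [-1, 0]]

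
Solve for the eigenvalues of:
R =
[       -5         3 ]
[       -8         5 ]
λ = -1, 1

Solve det(R - λI) = 0. For a 2×2 matrix the characteristic equation is λ² - (trace)λ + det = 0.
trace(R) = a + d = -5 + 5 = 0.
det(R) = a*d - b*c = (-5)*(5) - (3)*(-8) = -25 + 24 = -1.
Characteristic equation: λ² - (0)λ + (-1) = 0.
Discriminant = (0)² - 4*(-1) = 0 + 4 = 4.
λ = (0 ± √4) / 2 = (0 ± 2) / 2 = -1, 1.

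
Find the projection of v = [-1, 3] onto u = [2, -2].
[-2, 2]

The projection of v onto u is proj_u(v) = ((v·u) / (u·u)) · u.
v·u = (-1)*(2) + (3)*(-2) = -8.
u·u = (2)*(2) + (-2)*(-2) = 8.
coefficient = -8 / 8 = -1.
proj_u(v) = -1 · [2, -2] = [-2, 2].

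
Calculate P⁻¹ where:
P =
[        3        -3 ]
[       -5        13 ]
det(P) = 24
P⁻¹ =
[    13/24       1/8 ]
[     5/24       1/8 ]

For a 2×2 matrix P = [[a, b], [c, d]] with det(P) ≠ 0, P⁻¹ = (1/det(P)) * [[d, -b], [-c, a]].
det(P) = (3)*(13) - (-3)*(-5) = 39 - 15 = 24.
P⁻¹ = (1/24) * [[13, 3], [5, 3]].
Dividing each entry by 24 and reducing:
P⁻¹ =
[    13/24       1/8 ]
[     5/24       1/8 ]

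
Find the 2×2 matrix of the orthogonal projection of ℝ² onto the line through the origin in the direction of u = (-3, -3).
[[1/2, 1/2], [1/2, 1/2]]

The orthogonal projection onto the line spanned by a nonzero vector u = (a, b) has matrix P = (u uᵀ) / (uᵀ u) = (1/(a² + b²)) · [[a², ab], [ab, b²]].
Here u = (-3, -3), so a² + b² = 9 + 9 = 18.
P = (1/18) · [[9, 9], [9, 9]] = [[1/2, 1/2], [1/2, 1/2]].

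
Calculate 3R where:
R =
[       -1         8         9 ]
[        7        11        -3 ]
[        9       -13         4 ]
3R =
[       -3        24        27 ]
[       21        33        -9 ]
[       27       -39        12 ]

Scalar multiplication is elementwise: (3R)[i][j] = 3 * R[i][j].
  (3R)[0][0] = 3 * (-1) = -3
  (3R)[0][1] = 3 * (8) = 24
  (3R)[0][2] = 3 * (9) = 27
  (3R)[1][0] = 3 * (7) = 21
  (3R)[1][1] = 3 * (11) = 33
  (3R)[1][2] = 3 * (-3) = -9
  (3R)[2][0] = 3 * (9) = 27
  (3R)[2][1] = 3 * (-13) = -39
  (3R)[2][2] = 3 * (4) = 12
3R =
[       -3        24        27 ]
[       21        33        -9 ]
[       27       -39        12 ]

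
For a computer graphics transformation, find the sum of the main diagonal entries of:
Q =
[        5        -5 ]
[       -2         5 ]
tr(Q) = 5 + 5 = 10

The trace of a square matrix is the sum of its diagonal entries.
Diagonal entries of Q: Q[0][0] = 5, Q[1][1] = 5.
tr(Q) = 5 + 5 = 10.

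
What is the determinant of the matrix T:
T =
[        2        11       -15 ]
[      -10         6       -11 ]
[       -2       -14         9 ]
det(T) = -1248

Expand along row 0 (cofactor expansion): det(T) = a*(e*i - f*h) - b*(d*i - f*g) + c*(d*h - e*g), where the 3×3 is [[a, b, c], [d, e, f], [g, h, i]].
Minor M_00 = (6)*(9) - (-11)*(-14) = 54 - 154 = -100.
Minor M_01 = (-10)*(9) - (-11)*(-2) = -90 - 22 = -112.
Minor M_02 = (-10)*(-14) - (6)*(-2) = 140 + 12 = 152.
det(T) = (2)*(-100) - (11)*(-112) + (-15)*(152) = -200 + 1232 - 2280 = -1248.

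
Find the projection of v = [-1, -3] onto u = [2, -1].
[2/5, -1/5]

The projection of v onto u is proj_u(v) = ((v·u) / (u·u)) · u.
v·u = (-1)*(2) + (-3)*(-1) = 1.
u·u = (2)*(2) + (-1)*(-1) = 5.
coefficient = 1 / 5 = 1/5.
proj_u(v) = 1/5 · [2, -1] = [2/5, -1/5].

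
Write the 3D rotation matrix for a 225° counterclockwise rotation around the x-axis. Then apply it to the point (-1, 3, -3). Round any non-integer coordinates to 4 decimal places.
R = [[1, 0, 0], [0, -√2/2, √2/2], [0, -√2/2, -√2/2]]; R·(-1, 3, -3) = (-1.0000, -4.2426, 0.0000)

Rotation matrix for 225° around x-axis:
cos(225°) = -√2/2, sin(225°) = -√2/2
R = [[1, 0, 0], [0, -√2/2, √2/2], [0, -√2/2, -√2/2]]
Apply to (-1, 3, -3): R·[-1, 3, -3]ᵀ = (-1.0000, -4.2426, 0.0000)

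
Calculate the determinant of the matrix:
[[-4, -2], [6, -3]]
24

For a 2×2 matrix [[a, b], [c, d]], det = ad - bc
det = (-4)(-3) - (-2)(6) = 12 - -12 = 24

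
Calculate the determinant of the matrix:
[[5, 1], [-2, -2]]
-8

For a 2×2 matrix [[a, b], [c, d]], det = ad - bc
det = (5)(-2) - (1)(-2) = -10 - -2 = -8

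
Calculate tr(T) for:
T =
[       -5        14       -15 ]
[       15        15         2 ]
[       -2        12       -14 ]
tr(T) = -5 + 15 - 14 = -4

The trace of a square matrix is the sum of its diagonal entries.
Diagonal entries of T: T[0][0] = -5, T[1][1] = 15, T[2][2] = -14.
tr(T) = -5 + 15 - 14 = -4.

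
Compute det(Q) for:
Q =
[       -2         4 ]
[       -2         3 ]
det(Q) = 2

For a 2×2 matrix [[a, b], [c, d]], det = a*d - b*c.
det(Q) = (-2)*(3) - (4)*(-2) = -6 + 8 = 2.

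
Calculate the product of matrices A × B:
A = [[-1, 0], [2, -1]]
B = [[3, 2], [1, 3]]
[[-3, -2], [5, 1]]

Matrix multiplication:
C[0][0] = -1×3 + 0×1 = -3
C[0][1] = -1×2 + 0×3 = -2
C[1][0] = 2×3 + -1×1 = 5
C[1][1] = 2×2 + -1×3 = 1
Result: [[-3, -2], [5, 1]]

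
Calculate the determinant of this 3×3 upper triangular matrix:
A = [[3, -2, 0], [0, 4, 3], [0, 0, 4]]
48

The determinant of a triangular matrix is the product of its diagonal entries (the off-diagonal entries above the diagonal do not affect it).
det(A) = (3) * (4) * (4) = 48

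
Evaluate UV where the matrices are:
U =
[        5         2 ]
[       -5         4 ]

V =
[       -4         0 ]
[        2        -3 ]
UV =
[      -16        -6 ]
[       28       -12 ]

Matrix multiplication: (UV)[i][j] = sum over k of U[i][k] * V[k][j].
  (UV)[0][0] = (5)*(-4) + (2)*(2) = -16
  (UV)[0][1] = (5)*(0) + (2)*(-3) = -6
  (UV)[1][0] = (-5)*(-4) + (4)*(2) = 28
  (UV)[1][1] = (-5)*(0) + (4)*(-3) = -12
UV =
[      -16        -6 ]
[       28       -12 ]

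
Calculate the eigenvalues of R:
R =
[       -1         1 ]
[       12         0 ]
λ = -4, 3

Solve det(R - λI) = 0. For a 2×2 matrix the characteristic equation is λ² - (trace)λ + det = 0.
trace(R) = a + d = -1 + 0 = -1.
det(R) = a*d - b*c = (-1)*(0) - (1)*(12) = 0 - 12 = -12.
Characteristic equation: λ² - (-1)λ + (-12) = 0.
Discriminant = (-1)² - 4*(-12) = 1 + 48 = 49.
λ = (-1 ± √49) / 2 = (-1 ± 7) / 2 = -4, 3.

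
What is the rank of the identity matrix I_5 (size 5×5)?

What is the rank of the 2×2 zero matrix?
rank(I_5) = 5, rank(0) = 0

The identity I_5 has 5 columns that are the standard basis vectors e_1, …, e_5. These are linearly independent, so all 5 columns are pivots and rank(I_5) = 5.
The 2×2 zero matrix has every entry zero, so every row is the zero row and there are no pivots; rank(0) = 0.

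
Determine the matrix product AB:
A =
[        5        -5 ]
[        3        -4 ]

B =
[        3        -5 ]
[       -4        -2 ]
AB =
[       35       -15 ]
[       25        -7 ]

Matrix multiplication: (AB)[i][j] = sum over k of A[i][k] * B[k][j].
  (AB)[0][0] = (5)*(3) + (-5)*(-4) = 35
  (AB)[0][1] = (5)*(-5) + (-5)*(-2) = -15
  (AB)[1][0] = (3)*(3) + (-4)*(-4) = 25
  (AB)[1][1] = (3)*(-5) + (-4)*(-2) = -7
AB =
[       35       -15 ]
[       25        -7 ]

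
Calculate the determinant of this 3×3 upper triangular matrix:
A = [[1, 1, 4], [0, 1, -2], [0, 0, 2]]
2

The determinant of a triangular matrix is the product of its diagonal entries (the off-diagonal entries above the diagonal do not affect it).
det(A) = (1) * (1) * (2) = 2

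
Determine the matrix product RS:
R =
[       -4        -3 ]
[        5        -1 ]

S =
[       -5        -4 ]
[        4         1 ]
RS =
[        8        13 ]
[      -29       -21 ]

Matrix multiplication: (RS)[i][j] = sum over k of R[i][k] * S[k][j].
  (RS)[0][0] = (-4)*(-5) + (-3)*(4) = 8
  (RS)[0][1] = (-4)*(-4) + (-3)*(1) = 13
  (RS)[1][0] = (5)*(-5) + (-1)*(4) = -29
  (RS)[1][1] = (5)*(-4) + (-1)*(1) = -21
RS =
[        8        13 ]
[      -29       -21 ]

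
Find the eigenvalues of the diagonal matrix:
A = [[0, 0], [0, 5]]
λ₁ = 0, λ₂ = 5

The characteristic polynomial of A is det(A - λI) = (0 - λ)(5 - λ) = 0.
The roots are λ = 0 and λ = 5, so the eigenvalues are the diagonal entries.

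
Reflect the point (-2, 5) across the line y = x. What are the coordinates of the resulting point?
(5, -2)

Reflection across line y = x: (-2, 5) → (5, -2)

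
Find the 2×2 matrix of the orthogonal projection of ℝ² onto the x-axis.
[[1, 0], [0, 0]]

The orthogonal projection onto the line spanned by a nonzero vector u = (a, b) has matrix P = (u uᵀ) / (uᵀ u) = (1/(a² + b²)) · [[a², ab], [ab, b²]].
Here u = (1, 0), so a² + b² = 1 + 0 = 1.
P = (1/1) · [[1, 0], [0, 0]] = [[1, 0], [0, 0]].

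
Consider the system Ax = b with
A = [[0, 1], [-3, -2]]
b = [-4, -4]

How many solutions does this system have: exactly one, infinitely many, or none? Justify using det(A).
Exactly one solution

Compute det(A) = (0)*(-2) - (1)*(-3) = 3.
Because det(A) ≠ 0, A is invertible and Ax = b has a unique solution for every b (here x = A⁻¹ b).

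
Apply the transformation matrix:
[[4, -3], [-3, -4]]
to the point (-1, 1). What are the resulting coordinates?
(-7, -1)

Matrix multiplication:
[[4, -3], [-3, -4]] × [-1, 1]ᵀ
= [4×-1 + -3×1, -3×-1 + -4×1]ᵀ
= [-7.0000, -1.0000]ᵀ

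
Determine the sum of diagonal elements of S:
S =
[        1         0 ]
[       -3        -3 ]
tr(S) = 1 - 3 = -2

The trace of a square matrix is the sum of its diagonal entries.
Diagonal entries of S: S[0][0] = 1, S[1][1] = -3.
tr(S) = 1 - 3 = -2.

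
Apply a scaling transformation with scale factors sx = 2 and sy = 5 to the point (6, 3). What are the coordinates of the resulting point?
(12, 15)

Scaling matrix:
[[2, 0], [0, 5]]
Result: (6 × 2, 3 × 5) = (12, 15)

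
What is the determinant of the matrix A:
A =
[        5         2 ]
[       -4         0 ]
det(A) = 8

For a 2×2 matrix [[a, b], [c, d]], det = a*d - b*c.
det(A) = (5)*(0) - (2)*(-4) = 0 + 8 = 8.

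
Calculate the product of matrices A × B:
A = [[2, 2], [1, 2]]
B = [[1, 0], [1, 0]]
[[4, 0], [3, 0]]

Matrix multiplication:
C[0][0] = 2×1 + 2×1 = 4
C[0][1] = 2×0 + 2×0 = 0
C[1][0] = 1×1 + 2×1 = 3
C[1][1] = 1×0 + 2×0 = 0
Result: [[4, 0], [3, 0]]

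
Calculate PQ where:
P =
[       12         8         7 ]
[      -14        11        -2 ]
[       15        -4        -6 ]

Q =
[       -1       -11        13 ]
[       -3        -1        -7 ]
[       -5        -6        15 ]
PQ =
[      -71      -182       205 ]
[       -9       155      -289 ]
[       27      -125       133 ]

Matrix multiplication: (PQ)[i][j] = sum over k of P[i][k] * Q[k][j].
  (PQ)[0][0] = (12)*(-1) + (8)*(-3) + (7)*(-5) = -71
  (PQ)[0][1] = (12)*(-11) + (8)*(-1) + (7)*(-6) = -182
  (PQ)[0][2] = (12)*(13) + (8)*(-7) + (7)*(15) = 205
  (PQ)[1][0] = (-14)*(-1) + (11)*(-3) + (-2)*(-5) = -9
  (PQ)[1][1] = (-14)*(-11) + (11)*(-1) + (-2)*(-6) = 155
  (PQ)[1][2] = (-14)*(13) + (11)*(-7) + (-2)*(15) = -289
  (PQ)[2][0] = (15)*(-1) + (-4)*(-3) + (-6)*(-5) = 27
  (PQ)[2][1] = (15)*(-11) + (-4)*(-1) + (-6)*(-6) = -125
  (PQ)[2][2] = (15)*(13) + (-4)*(-7) + (-6)*(15) = 133
PQ =
[      -71      -182       205 ]
[       -9       155      -289 ]
[       27      -125       133 ]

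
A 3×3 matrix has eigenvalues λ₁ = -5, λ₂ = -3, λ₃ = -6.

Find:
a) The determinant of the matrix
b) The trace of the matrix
det = -90, trace = -14

Two standard eigenvalue identities:
- det(A) equals the product of the eigenvalues (counted with multiplicity).
- trace(A) equals the sum of the eigenvalues.
det(A) = (-5)*(-3)*(-6) = -90.
trace(A) = -5 - 3 - 6 = -14.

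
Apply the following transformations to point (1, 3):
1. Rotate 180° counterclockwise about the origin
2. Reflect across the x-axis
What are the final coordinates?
(-1, 3)

Step 1: Rotate 180° → (-1, -3)
Step 2: Reflect across the x-axis → (-1, 3)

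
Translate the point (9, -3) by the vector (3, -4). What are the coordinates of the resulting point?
(12, -7)

Translation by (3, -4):
x' = 9 + 3 = 12
y' = -3 + -4 = -7
Homogeneous matrix: [[1, 0, 3], [0, 1, -4], [0, 0, 1]]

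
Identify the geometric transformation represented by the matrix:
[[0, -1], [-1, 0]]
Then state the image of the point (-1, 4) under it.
reflection across the line y = -x; image of (-1, 4) is (-4, 1)

This is a symmetric orthogonal matrix with determinant -1, which characterizes a reflection in ℝ².
The matrix [[0, -1], [-1, 0]] represents: reflection across the line y = -x.
Applying it to (-1, 4): [0·-1 + -1·4, -1·-1 + 0·4] = (-4, 1).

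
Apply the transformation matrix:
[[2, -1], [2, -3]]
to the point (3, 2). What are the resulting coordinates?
(4, 0)

Matrix multiplication:
[[2, -1], [2, -3]] × [3, 2]ᵀ
= [2×3 + -1×2, 2×3 + -3×2]ᵀ
= [4.0000, 0.0000]ᵀ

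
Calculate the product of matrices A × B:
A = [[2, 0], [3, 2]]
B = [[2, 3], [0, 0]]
[[4, 6], [6, 9]]

Matrix multiplication:
C[0][0] = 2×2 + 0×0 = 4
C[0][1] = 2×3 + 0×0 = 6
C[1][0] = 3×2 + 2×0 = 6
C[1][1] = 3×3 + 2×0 = 9
Result: [[4, 6], [6, 9]]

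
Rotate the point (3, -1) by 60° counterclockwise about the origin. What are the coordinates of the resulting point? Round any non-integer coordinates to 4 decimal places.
(2.3660, 2.0981)

Rotation matrix R(θ) = [[cos θ, -sin θ], [sin θ, cos θ]]; for θ = 60°:
R = [[1/2, -√3/2], [√3/2, 1/2]]
Result: R × [3, -1]ᵀ = [1/2·3 + (-√3/2)·-1, √3/2·3 + (1/2)·-1]ᵀ = (2.3660, 2.0981)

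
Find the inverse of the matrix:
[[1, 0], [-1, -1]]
[[1, 0], [-1, -1]]

For [[a,b],[c,d]], inverse = (1/det)·[[d,-b],[-c,a]]
det = 1·-1 - 0·-1 = -1
Inverse = (1/-1)·[[-1, 0], [1, 1]]
        = [[1, 0], [-1, -1]]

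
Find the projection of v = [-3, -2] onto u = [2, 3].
[-24/13, -36/13]

The projection of v onto u is proj_u(v) = ((v·u) / (u·u)) · u.
v·u = (-3)*(2) + (-2)*(3) = -12.
u·u = (2)*(2) + (3)*(3) = 13.
coefficient = -12 / 13 = -12/13.
proj_u(v) = -12/13 · [2, 3] = [-24/13, -36/13].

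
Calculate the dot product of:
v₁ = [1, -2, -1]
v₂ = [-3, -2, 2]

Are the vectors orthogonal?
-1, No

The dot product is the sum of products of corresponding components.
v₁·v₂ = (1)*(-3) + (-2)*(-2) + (-1)*(2) = -3 + 4 - 2 = -1.
Two vectors are orthogonal iff their dot product is 0; here the dot product is -1, so the vectors are not orthogonal.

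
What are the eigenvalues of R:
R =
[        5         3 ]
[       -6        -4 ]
λ = -1, 2

Solve det(R - λI) = 0. For a 2×2 matrix the characteristic equation is λ² - (trace)λ + det = 0.
trace(R) = a + d = 5 - 4 = 1.
det(R) = a*d - b*c = (5)*(-4) - (3)*(-6) = -20 + 18 = -2.
Characteristic equation: λ² - (1)λ + (-2) = 0.
Discriminant = (1)² - 4*(-2) = 1 + 8 = 9.
λ = (1 ± √9) / 2 = (1 ± 3) / 2 = -1, 2.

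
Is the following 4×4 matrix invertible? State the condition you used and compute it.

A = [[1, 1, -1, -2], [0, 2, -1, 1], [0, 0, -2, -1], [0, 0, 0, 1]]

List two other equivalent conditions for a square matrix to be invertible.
Yes, invertible; det(A) = -4 ≠ 0. Equivalent conditions: rank(A) = 4; Ax = 0 has only the trivial solution; 0 is not an eigenvalue; the columns of A are linearly independent.

To check invertibility, compute det(A).
The given matrix is triangular, so det(A) equals the product of its diagonal entries = -4 ≠ 0.
Since det(A) ≠ 0, A is invertible.
Equivalent conditions for a square matrix A to be invertible:
- rank(A) = 4 (full rank).
- The homogeneous system Ax = 0 has only the trivial solution x = 0.
- 0 is not an eigenvalue of A.
- The columns (equivalently rows) of A are linearly independent.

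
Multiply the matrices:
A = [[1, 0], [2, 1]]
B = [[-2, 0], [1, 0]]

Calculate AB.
[[-2, 0], [-3, 0]]

Each entry (i,j) of AB = sum over k of A[i][k]*B[k][j].
(AB)[0][0] = (1)*(-2) + (0)*(1) = -2
(AB)[0][1] = (1)*(0) + (0)*(0) = 0
(AB)[1][0] = (2)*(-2) + (1)*(1) = -3
(AB)[1][1] = (2)*(0) + (1)*(0) = 0
AB = [[-2, 0], [-3, 0]]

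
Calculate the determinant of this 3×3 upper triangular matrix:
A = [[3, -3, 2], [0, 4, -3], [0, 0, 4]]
48

The determinant of a triangular matrix is the product of its diagonal entries (the off-diagonal entries above the diagonal do not affect it).
det(A) = (3) * (4) * (4) = 48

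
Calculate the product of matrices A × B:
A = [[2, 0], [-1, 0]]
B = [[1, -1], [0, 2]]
[[2, -2], [-1, 1]]

Matrix multiplication:
C[0][0] = 2×1 + 0×0 = 2
C[0][1] = 2×-1 + 0×2 = -2
C[1][0] = -1×1 + 0×0 = -1
C[1][1] = -1×-1 + 0×2 = 1
Result: [[2, -2], [-1, 1]]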